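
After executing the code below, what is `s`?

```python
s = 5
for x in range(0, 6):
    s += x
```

20

x=0: s = 5+0 = 5
x=1: s = 5+1 = 6
x=2: s = 6+2 = 8
x=3: s = 8+3 = 11
x=4: s = 11+4 = 15
x=5: s = 15+5 = 20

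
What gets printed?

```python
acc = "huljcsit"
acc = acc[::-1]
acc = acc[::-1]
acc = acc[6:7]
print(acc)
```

i

reverse → 'tiscjluh'
reverse → 'huljcsit'
slice [6:7] → 'i'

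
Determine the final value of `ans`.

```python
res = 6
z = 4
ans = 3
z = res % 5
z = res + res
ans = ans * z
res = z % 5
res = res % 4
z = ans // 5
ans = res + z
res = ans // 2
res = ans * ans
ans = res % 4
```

1

z = 6%5 = 1
z = 6+6 = 12
ans = 3*12 = 36
res = 12%5 = 2
res = 2%4 = 2
z = 36//5 = 7
ans = 2+7 = 9
res = 9//2 = 4
res = 9*9 = 81
ans = 81%4 = 1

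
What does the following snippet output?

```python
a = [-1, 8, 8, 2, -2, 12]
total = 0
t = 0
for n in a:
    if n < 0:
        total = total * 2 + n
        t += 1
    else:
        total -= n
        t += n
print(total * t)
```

-1664

n=-1: <0, total = 0*2+(-1) = -1; t=1
n=8: not <0, total = (-1)-8 = -9; t=9
n=8: not <0, total = (-9)-8 = -17; t=17
n=2: not <0, total = (-17)-2 = -19; t=19
n=-2: <0, total = (-19)*2+(-2) = -40; t=20
n=12: not <0, total = (-40)-12 = -52; t=32
total*t = (-52)*32 = -1664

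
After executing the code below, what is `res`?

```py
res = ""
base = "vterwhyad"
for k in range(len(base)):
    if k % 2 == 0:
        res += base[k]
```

k=0: add 'v' → 'v'
k=1: skip
k=2: add 'e' → 've'
k=3: skip
k=4: add 'w' → 'vew'
k=5: skip
k=6: add 'y' → 'vewy'
k=7: skip
k=8: add 'd' → 'vewyd'

'vewyd'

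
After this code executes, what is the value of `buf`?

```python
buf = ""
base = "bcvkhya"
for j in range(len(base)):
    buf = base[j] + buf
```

'ayhkvcb'

j=0: prepend 'b' → 'b'
j=1: prepend 'c' → 'cb'
j=2: prepend 'v' → 'vcb'
j=3: prepend 'k' → 'kvcb'
j=4: prepend 'h' → 'hkvcb'
j=5: prepend 'y' → 'yhkvcb'
j=6: prepend 'a' → 'ayhkvcb'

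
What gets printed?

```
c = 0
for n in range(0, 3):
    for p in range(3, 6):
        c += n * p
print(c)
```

36

n=0,p=3: c = 0+0 = 0
n=0,p=4: c = 0+0 = 0
n=0,p=5: c = 0+0 = 0
n=1,p=3: c = 0+3 = 3
n=1,p=4: c = 3+4 = 7
n=1,p=5: c = 7+5 = 12
n=2,p=3: c = 12+6 = 18
n=2,p=4: c = 18+8 = 26
n=2,p=5: c = 26+10 = 36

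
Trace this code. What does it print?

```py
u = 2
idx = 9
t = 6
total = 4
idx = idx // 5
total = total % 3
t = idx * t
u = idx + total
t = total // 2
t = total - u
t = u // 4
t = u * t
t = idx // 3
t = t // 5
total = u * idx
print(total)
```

idx = 9//5 = 1
total = 4%3 = 1
t = 1*6 = 6
u = 1+1 = 2
t = 1//2 = 0
t = 1-2 = -1
t = 2//4 = 0
t = 2*0 = 0
t = 1//3 = 0
t = 0//5 = 0
total = 2*1 = 2

2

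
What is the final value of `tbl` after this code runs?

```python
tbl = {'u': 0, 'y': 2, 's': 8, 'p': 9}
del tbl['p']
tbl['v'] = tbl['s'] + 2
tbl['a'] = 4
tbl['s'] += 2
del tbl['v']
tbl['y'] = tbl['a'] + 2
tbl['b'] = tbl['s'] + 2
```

del 'p' → {'u': 0, 'y': 2, 's': 8}
tbl['v'] = tbl['s']+2 = 10 → {'u': 0, 'y': 2, 's': 8, 'v': 10}
tbl['a'] = 4 → {'u': 0, 'y': 2, 's': 8, 'v': 10, 'a': 4}
tbl['s'] = 8+2 = 10 → {'u': 0, 'y': 2, 's': 10, 'v': 10, 'a': 4}
del 'v' → {'u': 0, 'y': 2, 's': 10, 'a': 4}
tbl['y'] = tbl['a']+2 = 6 → {'u': 0, 'y': 6, 's': 10, 'a': 4}
tbl['b'] = tbl['s']+2 = 12 → {'u': 0, 'y': 6, 's': 10, 'a': 4, 'b': 12}

{'u': 0, 'y': 6, 's': 10, 'a': 4, 'b': 12}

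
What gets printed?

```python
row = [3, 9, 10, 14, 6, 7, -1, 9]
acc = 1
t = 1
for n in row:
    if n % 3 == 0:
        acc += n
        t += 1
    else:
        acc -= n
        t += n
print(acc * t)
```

n=3: %3==0, acc = 1+3 = 4; t=2
n=9: %3==0, acc = 4+9 = 13; t=3
n=10: not %3==0, acc = 13-10 = 3; t=13
n=14: not %3==0, acc = 3-14 = -11; t=27
n=6: %3==0, acc = (-11)+6 = -5; t=28
n=7: not %3==0, acc = (-5)-7 = -12; t=35
n=-1: not %3==0, acc = (-12)-(-1) = -11; t=34
n=9: %3==0, acc = (-11)+9 = -2; t=35
acc*t = (-2)*35 = -70

-70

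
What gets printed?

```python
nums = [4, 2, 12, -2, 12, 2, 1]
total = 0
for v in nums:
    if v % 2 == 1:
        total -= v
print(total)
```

-1

v=4: not odd
v=2: not odd
v=12: not odd
v=-2: not odd
v=12: not odd
v=2: not odd
v=1: odd, total = 0-1 = -1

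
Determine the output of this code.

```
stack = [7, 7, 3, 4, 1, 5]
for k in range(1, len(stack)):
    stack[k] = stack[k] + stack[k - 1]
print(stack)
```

k=1: stack[1] = 7+7 = 14 → [7, 14, 3, 4, 1, 5]
k=2: stack[2] = 3+14 = 17 → [7, 14, 17, 4, 1, 5]
k=3: stack[3] = 4+17 = 21 → [7, 14, 17, 21, 1, 5]
k=4: stack[4] = 1+21 = 22 → [7, 14, 17, 21, 22, 5]
k=5: stack[5] = 5+22 = 27 → [7, 14, 17, 21, 22, 27]

[7, 14, 17, 21, 22, 27]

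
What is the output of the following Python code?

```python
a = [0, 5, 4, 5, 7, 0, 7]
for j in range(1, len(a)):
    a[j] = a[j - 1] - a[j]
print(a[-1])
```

-28

j=1: a[1] = 0-5 = -5 → [0, -5, 4, 5, 7, 0, 7]
j=2: a[2] = (-5)-4 = -9 → [0, -5, -9, 5, 7, 0, 7]
j=3: a[3] = (-9)-5 = -14 → [0, -5, -9, -14, 7, 0, 7]
j=4: a[4] = (-14)-7 = -21 → [0, -5, -9, -14, -21, 0, 7]
j=5: a[5] = (-21)-0 = -21 → [0, -5, -9, -14, -21, -21, 7]
j=6: a[6] = (-21)-7 = -28 → [0, -5, -9, -14, -21, -21, -28]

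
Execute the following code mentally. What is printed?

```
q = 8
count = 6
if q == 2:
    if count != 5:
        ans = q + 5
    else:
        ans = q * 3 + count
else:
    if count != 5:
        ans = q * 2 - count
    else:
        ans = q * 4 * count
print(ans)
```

q=8, count=6
q == 2 is False; count != 5 is True
→ ans = q * 2 - count = 10

10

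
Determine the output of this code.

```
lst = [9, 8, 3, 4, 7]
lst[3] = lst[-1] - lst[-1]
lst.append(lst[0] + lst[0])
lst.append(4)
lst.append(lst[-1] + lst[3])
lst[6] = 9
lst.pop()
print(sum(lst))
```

lst[3] = lst[-1]-lst[-1] = 7-7 = 0 → [9, 8, 3, 0, 7]
append lst[0]+lst[0] = 9+9 = 18 → [9, 8, 3, 0, 7, 18]
append 4 → [9, 8, 3, 0, 7, 18, 4]
append lst[-1]+lst[3] = 4+0 = 4 → [9, 8, 3, 0, 7, 18, 4, 4]
lst[6] = 9 → [9, 8, 3, 0, 7, 18, 9, 4]
pop() removes 4 → [9, 8, 3, 0, 7, 18, 9]
sum = 54

54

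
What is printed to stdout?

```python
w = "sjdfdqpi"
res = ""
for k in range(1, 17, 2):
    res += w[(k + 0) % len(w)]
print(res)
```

jfqijfqi

k=1: add w[1]='j' → 'j'
k=3: add w[3]='f' → 'jf'
k=5: add w[5]='q' → 'jfq'
k=7: add w[7]='i' → 'jfqi'
k=9: add w[1]='j' → 'jfqij'
k=11: add w[3]='f' → 'jfqijf'
k=13: add w[5]='q' → 'jfqijfq'
k=15: add w[7]='i' → 'jfqijfqi'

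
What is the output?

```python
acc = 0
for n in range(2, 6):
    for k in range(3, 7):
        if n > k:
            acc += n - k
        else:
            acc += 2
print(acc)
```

n=2,k=3: not 2>3, acc = 0+2 = 2
n=2,k=4: not 2>4, acc = 2+2 = 4
n=2,k=5: not 2>5, acc = 4+2 = 6
n=2,k=6: not 2>6, acc = 6+2 = 8
n=3,k=3: not 3>3, acc = 8+2 = 10
n=3,k=4: not 3>4, acc = 10+2 = 12
n=3,k=5: not 3>5, acc = 12+2 = 14
n=3,k=6: not 3>6, acc = 14+2 = 16
n=4,k=3: 4>3, acc = 16+1 = 17
n=4,k=4: not 4>4, acc = 17+2 = 19
n=4,k=5: not 4>5, acc = 19+2 = 21
n=4,k=6: not 4>6, acc = 21+2 = 23
n=5,k=3: 5>3, acc = 23+2 = 25
n=5,k=4: 5>4, acc = 25+1 = 26
n=5,k=5: not 5>5, acc = 26+2 = 28
n=5,k=6: not 5>6, acc = 28+2 = 30

30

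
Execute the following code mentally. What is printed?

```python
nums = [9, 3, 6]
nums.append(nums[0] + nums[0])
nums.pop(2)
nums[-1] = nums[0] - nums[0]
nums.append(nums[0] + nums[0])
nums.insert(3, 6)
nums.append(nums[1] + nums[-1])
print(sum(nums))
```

append nums[0]+nums[0] = 9+9 = 18 → [9, 3, 6, 18]
pop(2) removes 6 → [9, 3, 18]
nums[-1] = nums[0]-nums[0] = 9-9 = 0 → [9, 3, 0]
append nums[0]+nums[0] = 9+9 = 18 → [9, 3, 0, 18]
insert 6 at 3 → [9, 3, 0, 6, 18]
append nums[1]+nums[-1] = 3+18 = 21 → [9, 3, 0, 6, 18, 21]
sum = 57

57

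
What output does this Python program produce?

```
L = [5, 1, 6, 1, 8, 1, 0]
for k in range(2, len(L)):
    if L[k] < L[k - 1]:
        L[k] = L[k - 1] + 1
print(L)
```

[5, 1, 6, 7, 8, 9, 10]

k=2: 6>=1, unchanged → [5, 1, 6, 1, 8, 1, 0]
k=3: 1<6, L[3] = 6+1 = 7 → [5, 1, 6, 7, 8, 1, 0]
k=4: 8>=7, unchanged → [5, 1, 6, 7, 8, 1, 0]
k=5: 1<8, L[5] = 8+1 = 9 → [5, 1, 6, 7, 8, 9, 0]
k=6: 0<9, L[6] = 9+1 = 10 → [5, 1, 6, 7, 8, 9, 10]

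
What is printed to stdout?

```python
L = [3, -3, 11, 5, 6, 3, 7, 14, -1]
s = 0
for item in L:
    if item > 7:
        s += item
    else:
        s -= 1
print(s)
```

item=3: not >7, s = 0-1 = -1
item=-3: not >7, s = (-1)-1 = -2
item=11: >7, s = (-2)+11 = 9
item=5: not >7, s = 9-1 = 8
item=6: not >7, s = 8-1 = 7
item=3: not >7, s = 7-1 = 6
item=7: not >7, s = 6-1 = 5
item=14: >7, s = 5+14 = 19
item=-1: not >7, s = 19-1 = 18

18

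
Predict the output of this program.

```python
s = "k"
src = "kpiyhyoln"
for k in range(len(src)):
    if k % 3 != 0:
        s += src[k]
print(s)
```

k=0: skip
k=1: add 'p' → 'kp'
k=2: add 'i' → 'kpi'
k=3: skip
k=4: add 'h' → 'kpih'
k=5: add 'y' → 'kpihy'
k=6: skip
k=7: add 'l' → 'kpihyl'
k=8: add 'n' → 'kpihyln'

kpihyln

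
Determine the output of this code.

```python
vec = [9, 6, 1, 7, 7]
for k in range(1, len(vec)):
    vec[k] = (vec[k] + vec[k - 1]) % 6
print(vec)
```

[9, 3, 4, 5, 0]

k=1: vec[1] = (6+9)%6 = 3 → [9, 3, 1, 7, 7]
k=2: vec[2] = (1+3)%6 = 4 → [9, 3, 4, 7, 7]
k=3: vec[3] = (7+4)%6 = 5 → [9, 3, 4, 5, 7]
k=4: vec[4] = (7+5)%6 = 0 → [9, 3, 4, 5, 0]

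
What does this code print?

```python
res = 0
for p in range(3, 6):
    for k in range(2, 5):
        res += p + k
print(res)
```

63

p=3,k=2: res = 0+5 = 5
p=3,k=3: res = 5+6 = 11
p=3,k=4: res = 11+7 = 18
p=4,k=2: res = 18+6 = 24
p=4,k=3: res = 24+7 = 31
p=4,k=4: res = 31+8 = 39
p=5,k=2: res = 39+7 = 46
p=5,k=3: res = 46+8 = 54
p=5,k=4: res = 54+9 = 63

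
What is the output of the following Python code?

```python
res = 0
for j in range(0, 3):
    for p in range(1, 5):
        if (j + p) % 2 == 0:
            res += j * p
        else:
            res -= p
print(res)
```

2

j=0,p=1: odd sum, res = 0-1 = -1
j=0,p=2: even sum, res = (-1)+0 = -1
j=0,p=3: odd sum, res = (-1)-3 = -4
j=0,p=4: even sum, res = (-4)+0 = -4
j=1,p=1: even sum, res = (-4)+1 = -3
j=1,p=2: odd sum, res = (-3)-2 = -5
j=1,p=3: even sum, res = (-5)+3 = -2
j=1,p=4: odd sum, res = (-2)-4 = -6
j=2,p=1: odd sum, res = (-6)-1 = -7
j=2,p=2: even sum, res = (-7)+4 = -3
j=2,p=3: odd sum, res = (-3)-3 = -6
j=2,p=4: even sum, res = (-6)+8 = 2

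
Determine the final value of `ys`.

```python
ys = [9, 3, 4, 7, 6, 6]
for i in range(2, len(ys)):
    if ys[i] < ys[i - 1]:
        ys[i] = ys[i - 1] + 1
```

[9, 3, 4, 7, 8, 9]

i=2: 4>=3, unchanged → [9, 3, 4, 7, 6, 6]
i=3: 7>=4, unchanged → [9, 3, 4, 7, 6, 6]
i=4: 6<7, ys[4] = 7+1 = 8 → [9, 3, 4, 7, 8, 6]
i=5: 6<8, ys[5] = 8+1 = 9 → [9, 3, 4, 7, 8, 9]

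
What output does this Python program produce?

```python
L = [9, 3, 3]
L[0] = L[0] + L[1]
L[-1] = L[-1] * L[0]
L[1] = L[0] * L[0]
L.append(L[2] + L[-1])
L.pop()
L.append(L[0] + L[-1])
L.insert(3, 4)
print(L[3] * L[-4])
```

576

L[0] = L[0]+L[1] = 9+3 = 12 → [12, 3, 3]
L[-1] = L[-1]*L[0] = 3*12 = 36 → [12, 3, 36]
L[1] = L[0]*L[0] = 12*12 = 144 → [12, 144, 36]
append L[2]+L[-1] = 36+36 = 72 → [12, 144, 36, 72]
pop() removes 72 → [12, 144, 36]
append L[0]+L[-1] = 12+36 = 48 → [12, 144, 36, 48]
insert 4 at 3 → [12, 144, 36, 4, 48]
L[3]*L[-4] = 4*144 = 576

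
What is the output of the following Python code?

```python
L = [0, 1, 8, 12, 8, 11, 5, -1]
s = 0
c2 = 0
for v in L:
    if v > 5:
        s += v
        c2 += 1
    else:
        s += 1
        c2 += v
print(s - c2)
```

34

v=0: not >5, s = 0+1 = 1; c2=0
v=1: not >5, s = 1+1 = 2; c2=1
v=8: >5, s = 2+8 = 10; c2=2
v=12: >5, s = 10+12 = 22; c2=3
v=8: >5, s = 22+8 = 30; c2=4
v=11: >5, s = 30+11 = 41; c2=5
v=5: not >5, s = 41+1 = 42; c2=10
v=-1: not >5, s = 42+1 = 43; c2=9
s-c2 = 43-9 = 34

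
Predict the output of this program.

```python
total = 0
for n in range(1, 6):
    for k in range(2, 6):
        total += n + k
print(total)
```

n=1,k=2: total = 0+3 = 3
n=1,k=3: total = 3+4 = 7
n=1,k=4: total = 7+5 = 12
n=1,k=5: total = 12+6 = 18
n=2,k=2: total = 18+4 = 22
n=2,k=3: total = 22+5 = 27
n=2,k=4: total = 27+6 = 33
n=2,k=5: total = 33+7 = 40
n=3,k=2: total = 40+5 = 45
n=3,k=3: total = 45+6 = 51
n=3,k=4: total = 51+7 = 58
n=3,k=5: total = 58+8 = 66
n=4,k=2: total = 66+6 = 72
n=4,k=3: total = 72+7 = 79
n=4,k=4: total = 79+8 = 87
n=4,k=5: total = 87+9 = 96
n=5,k=2: total = 96+7 = 103
n=5,k=3: total = 103+8 = 111
n=5,k=4: total = 111+9 = 120
n=5,k=5: total = 120+10 = 130

130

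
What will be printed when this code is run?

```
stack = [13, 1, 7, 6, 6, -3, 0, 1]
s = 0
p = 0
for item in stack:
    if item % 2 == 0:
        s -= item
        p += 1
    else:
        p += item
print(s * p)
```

item=13: not even; p=13
item=1: not even; p=14
item=7: not even; p=21
item=6: even, s = 0-6 = -6; p=22
item=6: even, s = (-6)-6 = -12; p=23
item=-3: not even; p=20
item=0: even, s = (-12)-0 = -12; p=21
item=1: not even; p=22
s*p = (-12)*22 = -264

-264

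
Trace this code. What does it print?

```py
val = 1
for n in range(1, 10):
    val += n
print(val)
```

46

n=1: val = 1+1 = 2
n=2: val = 2+2 = 4
n=3: val = 4+3 = 7
n=4: val = 7+4 = 11
n=5: val = 11+5 = 16
n=6: val = 16+6 = 22
n=7: val = 22+7 = 29
n=8: val = 29+8 = 37
n=9: val = 37+9 = 46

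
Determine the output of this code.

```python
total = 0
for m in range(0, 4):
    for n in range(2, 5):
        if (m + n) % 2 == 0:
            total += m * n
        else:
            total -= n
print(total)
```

m=0,n=2: even sum, total = 0+0 = 0
m=0,n=3: odd sum, total = 0-3 = -3
m=0,n=4: even sum, total = (-3)+0 = -3
m=1,n=2: odd sum, total = (-3)-2 = -5
m=1,n=3: even sum, total = (-5)+3 = -2
m=1,n=4: odd sum, total = (-2)-4 = -6
m=2,n=2: even sum, total = (-6)+4 = -2
m=2,n=3: odd sum, total = (-2)-3 = -5
m=2,n=4: even sum, total = (-5)+8 = 3
m=3,n=2: odd sum, total = 3-2 = 1
m=3,n=3: even sum, total = 1+9 = 10
m=3,n=4: odd sum, total = 10-4 = 6

6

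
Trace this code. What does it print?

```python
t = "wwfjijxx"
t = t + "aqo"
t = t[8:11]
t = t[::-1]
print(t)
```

+ 'aqo' → 'wwfjijxxaqo'
slice [8:11] → 'aqo'
reverse → 'oqa'

oqa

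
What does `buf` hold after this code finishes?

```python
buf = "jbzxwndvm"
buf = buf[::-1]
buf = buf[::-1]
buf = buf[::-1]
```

'mvdnwxzbj'

reverse → 'mvdnwxzbj'
reverse → 'jbzxwndvm'
reverse → 'mvdnwxzbj'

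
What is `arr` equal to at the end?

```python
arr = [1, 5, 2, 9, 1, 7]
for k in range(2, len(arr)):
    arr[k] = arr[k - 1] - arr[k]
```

k=2: arr[2] = 5-2 = 3 → [1, 5, 3, 9, 1, 7]
k=3: arr[3] = 3-9 = -6 → [1, 5, 3, -6, 1, 7]
k=4: arr[4] = (-6)-1 = -7 → [1, 5, 3, -6, -7, 7]
k=5: arr[5] = (-7)-7 = -14 → [1, 5, 3, -6, -7, -14]

[1, 5, 3, -6, -7, -14]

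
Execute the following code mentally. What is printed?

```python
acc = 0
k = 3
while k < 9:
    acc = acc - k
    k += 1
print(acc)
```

k=3: acc = 0-3 = -3
k=4: acc = (-3)-4 = -7
k=5: acc = (-7)-5 = -12
k=6: acc = (-12)-6 = -18
k=7: acc = (-18)-7 = -25
k=8: acc = (-25)-8 = -33

-33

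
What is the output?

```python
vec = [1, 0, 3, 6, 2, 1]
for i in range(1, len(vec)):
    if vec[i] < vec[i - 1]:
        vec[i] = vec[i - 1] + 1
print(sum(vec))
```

i=1: 0<1, vec[1] = 1+1 = 2 → [1, 2, 3, 6, 2, 1]
i=2: 3>=2, unchanged → [1, 2, 3, 6, 2, 1]
i=3: 6>=3, unchanged → [1, 2, 3, 6, 2, 1]
i=4: 2<6, vec[4] = 6+1 = 7 → [1, 2, 3, 6, 7, 1]
i=5: 1<7, vec[5] = 7+1 = 8 → [1, 2, 3, 6, 7, 8]
sum = 27

27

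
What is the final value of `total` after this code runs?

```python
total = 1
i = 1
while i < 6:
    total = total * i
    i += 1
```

120

i=1: total = 1*1 = 1
i=2: total = 1*2 = 2
i=3: total = 2*3 = 6
i=4: total = 6*4 = 24
i=5: total = 24*5 = 120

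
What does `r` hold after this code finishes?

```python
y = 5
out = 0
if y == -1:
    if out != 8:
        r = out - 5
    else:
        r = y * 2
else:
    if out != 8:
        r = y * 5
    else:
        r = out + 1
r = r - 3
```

y=5, out=0
y == -1 is False; out != 8 is True
→ r = y * 5 = 25
r = 25-3 = 22

22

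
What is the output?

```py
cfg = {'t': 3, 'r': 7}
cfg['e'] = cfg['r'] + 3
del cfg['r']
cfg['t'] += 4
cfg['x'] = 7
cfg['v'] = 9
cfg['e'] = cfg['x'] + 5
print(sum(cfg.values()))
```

cfg['e'] = cfg['r']+3 = 10 → {'t': 3, 'r': 7, 'e': 10}
del 'r' → {'t': 3, 'e': 10}
cfg['t'] = 3+4 = 7 → {'t': 7, 'e': 10}
cfg['x'] = 7 → {'t': 7, 'e': 10, 'x': 7}
cfg['v'] = 9 → {'t': 7, 'e': 10, 'x': 7, 'v': 9}
cfg['e'] = cfg['x']+5 = 12 → {'t': 7, 'e': 12, 'x': 7, 'v': 9}
sum of values = 35

35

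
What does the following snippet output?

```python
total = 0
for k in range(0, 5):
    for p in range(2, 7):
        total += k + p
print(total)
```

k=0,p=2: total = 0+2 = 2
k=0,p=3: total = 2+3 = 5
k=0,p=4: total = 5+4 = 9
k=0,p=5: total = 9+5 = 14
k=0,p=6: total = 14+6 = 20
k=1,p=2: total = 20+3 = 23
k=1,p=3: total = 23+4 = 27
k=1,p=4: total = 27+5 = 32
k=1,p=5: total = 32+6 = 38
k=1,p=6: total = 38+7 = 45
k=2,p=2: total = 45+4 = 49
k=2,p=3: total = 49+5 = 54
k=2,p=4: total = 54+6 = 60
k=2,p=5: total = 60+7 = 67
k=2,p=6: total = 67+8 = 75
k=3,p=2: total = 75+5 = 80
k=3,p=3: total = 80+6 = 86
k=3,p=4: total = 86+7 = 93
k=3,p=5: total = 93+8 = 101
k=3,p=6: total = 101+9 = 110
k=4,p=2: total = 110+6 = 116
k=4,p=3: total = 116+7 = 123
k=4,p=4: total = 123+8 = 131
k=4,p=5: total = 131+9 = 140
k=4,p=6: total = 140+10 = 150

150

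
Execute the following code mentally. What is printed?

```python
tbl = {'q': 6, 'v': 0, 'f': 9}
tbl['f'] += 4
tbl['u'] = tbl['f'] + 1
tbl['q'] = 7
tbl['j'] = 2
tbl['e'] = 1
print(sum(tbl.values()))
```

37

tbl['f'] = 9+4 = 13 → {'q': 6, 'v': 0, 'f': 13}
tbl['u'] = tbl['f']+1 = 14 → {'q': 6, 'v': 0, 'f': 13, 'u': 14}
tbl['q'] = 7 → {'q': 7, 'v': 0, 'f': 13, 'u': 14}
tbl['j'] = 2 → {'q': 7, 'v': 0, 'f': 13, 'u': 14, 'j': 2}
tbl['e'] = 1 → {'q': 7, 'v': 0, 'f': 13, 'u': 14, 'j': 2, 'e': 1}
sum of values = 37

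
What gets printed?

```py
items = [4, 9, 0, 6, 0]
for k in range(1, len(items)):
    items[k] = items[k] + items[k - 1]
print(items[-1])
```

k=1: items[1] = 9+4 = 13 → [4, 13, 0, 6, 0]
k=2: items[2] = 0+13 = 13 → [4, 13, 13, 6, 0]
k=3: items[3] = 6+13 = 19 → [4, 13, 13, 19, 0]
k=4: items[4] = 0+19 = 19 → [4, 13, 13, 19, 19]

19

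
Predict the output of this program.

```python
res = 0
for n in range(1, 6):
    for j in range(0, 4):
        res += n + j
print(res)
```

90

n=1,j=0: res = 0+1 = 1
n=1,j=1: res = 1+2 = 3
n=1,j=2: res = 3+3 = 6
n=1,j=3: res = 6+4 = 10
n=2,j=0: res = 10+2 = 12
n=2,j=1: res = 12+3 = 15
n=2,j=2: res = 15+4 = 19
n=2,j=3: res = 19+5 = 24
n=3,j=0: res = 24+3 = 27
n=3,j=1: res = 27+4 = 31
n=3,j=2: res = 31+5 = 36
n=3,j=3: res = 36+6 = 42
n=4,j=0: res = 42+4 = 46
n=4,j=1: res = 46+5 = 51
n=4,j=2: res = 51+6 = 57
n=4,j=3: res = 57+7 = 64
n=5,j=0: res = 64+5 = 69
n=5,j=1: res = 69+6 = 75
n=5,j=2: res = 75+7 = 82
n=5,j=3: res = 82+8 = 90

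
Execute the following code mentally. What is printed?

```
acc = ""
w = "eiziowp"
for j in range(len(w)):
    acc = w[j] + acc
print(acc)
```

j=0: prepend 'e' → 'e'
j=1: prepend 'i' → 'ie'
j=2: prepend 'z' → 'zie'
j=3: prepend 'i' → 'izie'
j=4: prepend 'o' → 'oizie'
j=5: prepend 'w' → 'woizie'
j=6: prepend 'p' → 'pwoizie'

pwoizie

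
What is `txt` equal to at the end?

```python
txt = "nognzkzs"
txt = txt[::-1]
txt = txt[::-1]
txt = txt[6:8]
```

'zs'

reverse → 'szkzngon'
reverse → 'nognzkzs'
slice [6:8] → 'zs'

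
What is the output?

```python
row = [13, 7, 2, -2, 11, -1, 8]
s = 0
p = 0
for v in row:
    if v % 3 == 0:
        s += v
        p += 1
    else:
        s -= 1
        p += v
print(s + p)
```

31

v=13: not %3==0, s = 0-1 = -1; p=13
v=7: not %3==0, s = (-1)-1 = -2; p=20
v=2: not %3==0, s = (-2)-1 = -3; p=22
v=-2: not %3==0, s = (-3)-1 = -4; p=20
v=11: not %3==0, s = (-4)-1 = -5; p=31
v=-1: not %3==0, s = (-5)-1 = -6; p=30
v=8: not %3==0, s = (-6)-1 = -7; p=38
s+p = (-7)+38 = 31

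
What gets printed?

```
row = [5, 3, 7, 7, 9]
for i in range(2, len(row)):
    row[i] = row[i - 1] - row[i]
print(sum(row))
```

-27

i=2: row[2] = 3-7 = -4 → [5, 3, -4, 7, 9]
i=3: row[3] = (-4)-7 = -11 → [5, 3, -4, -11, 9]
i=4: row[4] = (-11)-9 = -20 → [5, 3, -4, -11, -20]
sum = -27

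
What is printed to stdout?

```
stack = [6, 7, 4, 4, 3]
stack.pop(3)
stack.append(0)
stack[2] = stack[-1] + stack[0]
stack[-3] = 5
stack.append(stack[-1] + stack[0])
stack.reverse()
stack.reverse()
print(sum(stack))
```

pop(3) removes 4 → [6, 7, 4, 3]
append 0 → [6, 7, 4, 3, 0]
stack[2] = stack[-1]+stack[0] = 0+6 = 6 → [6, 7, 6, 3, 0]
stack[-3] = 5 → [6, 7, 5, 3, 0]
append stack[-1]+stack[0] = 0+6 = 6 → [6, 7, 5, 3, 0, 6]
reverse → [6, 0, 3, 5, 7, 6]
reverse → [6, 7, 5, 3, 0, 6]
sum = 27

27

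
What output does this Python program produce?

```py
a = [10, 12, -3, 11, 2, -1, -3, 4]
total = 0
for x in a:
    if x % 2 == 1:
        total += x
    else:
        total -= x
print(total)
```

-24

x=10: not odd, total = 0-10 = -10
x=12: not odd, total = (-10)-12 = -22
x=-3: odd, total = (-22)+(-3) = -25
x=11: odd, total = (-25)+11 = -14
x=2: not odd, total = (-14)-2 = -16
x=-1: odd, total = (-16)+(-1) = -17
x=-3: odd, total = (-17)+(-3) = -20
x=4: not odd, total = (-20)-4 = -24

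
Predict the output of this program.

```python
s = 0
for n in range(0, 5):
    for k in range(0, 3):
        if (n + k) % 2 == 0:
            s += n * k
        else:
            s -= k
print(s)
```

9

n=0,k=0: even sum, s = 0+0 = 0
n=0,k=1: odd sum, s = 0-1 = -1
n=0,k=2: even sum, s = (-1)+0 = -1
n=1,k=0: odd sum, s = (-1)-0 = -1
n=1,k=1: even sum, s = (-1)+1 = 0
n=1,k=2: odd sum, s = 0-2 = -2
n=2,k=0: even sum, s = (-2)+0 = -2
n=2,k=1: odd sum, s = (-2)-1 = -3
n=2,k=2: even sum, s = (-3)+4 = 1
n=3,k=0: odd sum, s = 1-0 = 1
n=3,k=1: even sum, s = 1+3 = 4
n=3,k=2: odd sum, s = 4-2 = 2
n=4,k=0: even sum, s = 2+0 = 2
n=4,k=1: odd sum, s = 2-1 = 1
n=4,k=2: even sum, s = 1+8 = 9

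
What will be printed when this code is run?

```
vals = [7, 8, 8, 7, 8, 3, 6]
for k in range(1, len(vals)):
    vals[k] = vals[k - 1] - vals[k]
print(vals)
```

[7, -1, -9, -16, -24, -27, -33]

k=1: vals[1] = 7-8 = -1 → [7, -1, 8, 7, 8, 3, 6]
k=2: vals[2] = (-1)-8 = -9 → [7, -1, -9, 7, 8, 3, 6]
k=3: vals[3] = (-9)-7 = -16 → [7, -1, -9, -16, 8, 3, 6]
k=4: vals[4] = (-16)-8 = -24 → [7, -1, -9, -16, -24, 3, 6]
k=5: vals[5] = (-24)-3 = -27 → [7, -1, -9, -16, -24, -27, 6]
k=6: vals[6] = (-27)-6 = -33 → [7, -1, -9, -16, -24, -27, -33]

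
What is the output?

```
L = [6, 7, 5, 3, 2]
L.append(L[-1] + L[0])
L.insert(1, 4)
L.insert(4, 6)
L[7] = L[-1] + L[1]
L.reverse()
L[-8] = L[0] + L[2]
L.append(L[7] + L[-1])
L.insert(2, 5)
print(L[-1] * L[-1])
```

144

append L[-1]+L[0] = 2+6 = 8 → [6, 7, 5, 3, 2, 8]
insert 4 at 1 → [6, 4, 7, 5, 3, 2, 8]
insert 6 at 4 → [6, 4, 7, 5, 6, 3, 2, 8]
L[7] = L[-1]+L[1] = 8+4 = 12 → [6, 4, 7, 5, 6, 3, 2, 12]
reverse → [12, 2, 3, 6, 5, 7, 4, 6]
L[-8] = L[0]+L[2] = 12+3 = 15 → [15, 2, 3, 6, 5, 7, 4, 6]
append L[7]+L[-1] = 6+6 = 12 → [15, 2, 3, 6, 5, 7, 4, 6, 12]
insert 5 at 2 → [15, 2, 5, 3, 6, 5, 7, 4, 6, 12]
L[-1]*L[-1] = 12*12 = 144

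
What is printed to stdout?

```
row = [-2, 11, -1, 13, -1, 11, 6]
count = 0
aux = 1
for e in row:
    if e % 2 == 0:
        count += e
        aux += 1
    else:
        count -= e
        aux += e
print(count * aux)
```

e=-2: even, count = 0+(-2) = -2; aux=2
e=11: not even, count = (-2)-11 = -13; aux=13
e=-1: not even, count = (-13)-(-1) = -12; aux=12
e=13: not even, count = (-12)-13 = -25; aux=25
e=-1: not even, count = (-25)-(-1) = -24; aux=24
e=11: not even, count = (-24)-11 = -35; aux=35
e=6: even, count = (-35)+6 = -29; aux=36
count*aux = (-29)*36 = -1044

-1044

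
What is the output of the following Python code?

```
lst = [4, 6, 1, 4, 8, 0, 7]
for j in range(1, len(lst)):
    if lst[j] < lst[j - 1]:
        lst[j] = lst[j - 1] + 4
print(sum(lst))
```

j=1: 6>=4, unchanged → [4, 6, 1, 4, 8, 0, 7]
j=2: 1<6, lst[2] = 6+4 = 10 → [4, 6, 10, 4, 8, 0, 7]
j=3: 4<10, lst[3] = 10+4 = 14 → [4, 6, 10, 14, 8, 0, 7]
j=4: 8<14, lst[4] = 14+4 = 18 → [4, 6, 10, 14, 18, 0, 7]
j=5: 0<18, lst[5] = 18+4 = 22 → [4, 6, 10, 14, 18, 22, 7]
j=6: 7<22, lst[6] = 22+4 = 26 → [4, 6, 10, 14, 18, 22, 26]
sum = 100

100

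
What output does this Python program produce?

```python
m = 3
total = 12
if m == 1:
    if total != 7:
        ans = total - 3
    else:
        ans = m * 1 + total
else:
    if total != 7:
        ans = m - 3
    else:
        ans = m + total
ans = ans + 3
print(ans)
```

3

m=3, total=12
m == 1 is False; total != 7 is True
→ ans = m - 3 = 0
ans = 0+3 = 3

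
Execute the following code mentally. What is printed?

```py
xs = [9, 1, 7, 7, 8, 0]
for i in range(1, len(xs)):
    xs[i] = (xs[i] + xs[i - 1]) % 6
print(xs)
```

[9, 4, 5, 0, 2, 2]

i=1: xs[1] = (1+9)%6 = 4 → [9, 4, 7, 7, 8, 0]
i=2: xs[2] = (7+4)%6 = 5 → [9, 4, 5, 7, 8, 0]
i=3: xs[3] = (7+5)%6 = 0 → [9, 4, 5, 0, 8, 0]
i=4: xs[4] = (8+0)%6 = 2 → [9, 4, 5, 0, 2, 0]
i=5: xs[5] = (0+2)%6 = 2 → [9, 4, 5, 0, 2, 2]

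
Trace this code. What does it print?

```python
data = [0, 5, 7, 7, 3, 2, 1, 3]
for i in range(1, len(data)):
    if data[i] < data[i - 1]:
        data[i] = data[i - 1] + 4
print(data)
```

[0, 5, 7, 7, 11, 15, 19, 23]

i=1: 5>=0, unchanged → [0, 5, 7, 7, 3, 2, 1, 3]
i=2: 7>=5, unchanged → [0, 5, 7, 7, 3, 2, 1, 3]
i=3: 7>=7, unchanged → [0, 5, 7, 7, 3, 2, 1, 3]
i=4: 3<7, data[4] = 7+4 = 11 → [0, 5, 7, 7, 11, 2, 1, 3]
i=5: 2<11, data[5] = 11+4 = 15 → [0, 5, 7, 7, 11, 15, 1, 3]
i=6: 1<15, data[6] = 15+4 = 19 → [0, 5, 7, 7, 11, 15, 19, 3]
i=7: 3<19, data[7] = 19+4 = 23 → [0, 5, 7, 7, 11, 15, 19, 23]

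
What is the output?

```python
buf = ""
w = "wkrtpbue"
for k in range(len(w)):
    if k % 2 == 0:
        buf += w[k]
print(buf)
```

wrpu

k=0: add 'w' → 'w'
k=1: skip
k=2: add 'r' → 'wr'
k=3: skip
k=4: add 'p' → 'wrp'
k=5: skip
k=6: add 'u' → 'wrpu'
k=7: skip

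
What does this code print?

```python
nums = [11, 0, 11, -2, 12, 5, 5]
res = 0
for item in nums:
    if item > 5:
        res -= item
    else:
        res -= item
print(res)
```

-42

item=11: >5, res = 0-11 = -11
item=0: not >5, res = (-11)-0 = -11
item=11: >5, res = (-11)-11 = -22
item=-2: not >5, res = (-22)-(-2) = -20
item=12: >5, res = (-20)-12 = -32
item=5: not >5, res = (-32)-5 = -37
item=5: not >5, res = (-37)-5 = -42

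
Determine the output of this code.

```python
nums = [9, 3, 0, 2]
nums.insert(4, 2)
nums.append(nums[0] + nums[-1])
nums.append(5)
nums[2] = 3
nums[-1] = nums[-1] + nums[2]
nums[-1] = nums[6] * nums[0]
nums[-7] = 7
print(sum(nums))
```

insert 2 at 4 → [9, 3, 0, 2, 2]
append nums[0]+nums[-1] = 9+2 = 11 → [9, 3, 0, 2, 2, 11]
append 5 → [9, 3, 0, 2, 2, 11, 5]
nums[2] = 3 → [9, 3, 3, 2, 2, 11, 5]
nums[-1] = nums[-1]+nums[2] = 5+3 = 8 → [9, 3, 3, 2, 2, 11, 8]
nums[-1] = nums[6]*nums[0] = 8*9 = 72 → [9, 3, 3, 2, 2, 11, 72]
nums[-7] = 7 → [7, 3, 3, 2, 2, 11, 72]
sum = 100

100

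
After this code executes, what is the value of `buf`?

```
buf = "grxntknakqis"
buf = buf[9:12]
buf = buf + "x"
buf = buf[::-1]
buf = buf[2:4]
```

slice [9:12] → 'qis'
+ 'x' → 'qisx'
reverse → 'xsiq'
slice [2:4] → 'iq'

'iq'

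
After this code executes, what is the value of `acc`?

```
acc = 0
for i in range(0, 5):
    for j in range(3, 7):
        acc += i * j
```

i=0,j=3: acc = 0+0 = 0
i=0,j=4: acc = 0+0 = 0
i=0,j=5: acc = 0+0 = 0
i=0,j=6: acc = 0+0 = 0
i=1,j=3: acc = 0+3 = 3
i=1,j=4: acc = 3+4 = 7
i=1,j=5: acc = 7+5 = 12
i=1,j=6: acc = 12+6 = 18
i=2,j=3: acc = 18+6 = 24
i=2,j=4: acc = 24+8 = 32
i=2,j=5: acc = 32+10 = 42
i=2,j=6: acc = 42+12 = 54
i=3,j=3: acc = 54+9 = 63
i=3,j=4: acc = 63+12 = 75
i=3,j=5: acc = 75+15 = 90
i=3,j=6: acc = 90+18 = 108
i=4,j=3: acc = 108+12 = 120
i=4,j=4: acc = 120+16 = 136
i=4,j=5: acc = 136+20 = 156
i=4,j=6: acc = 156+24 = 180

180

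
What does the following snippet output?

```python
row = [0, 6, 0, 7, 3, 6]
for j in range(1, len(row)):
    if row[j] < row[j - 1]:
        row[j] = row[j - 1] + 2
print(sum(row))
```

j=1: 6>=0, unchanged → [0, 6, 0, 7, 3, 6]
j=2: 0<6, row[2] = 6+2 = 8 → [0, 6, 8, 7, 3, 6]
j=3: 7<8, row[3] = 8+2 = 10 → [0, 6, 8, 10, 3, 6]
j=4: 3<10, row[4] = 10+2 = 12 → [0, 6, 8, 10, 12, 6]
j=5: 6<12, row[5] = 12+2 = 14 → [0, 6, 8, 10, 12, 14]
sum = 50

50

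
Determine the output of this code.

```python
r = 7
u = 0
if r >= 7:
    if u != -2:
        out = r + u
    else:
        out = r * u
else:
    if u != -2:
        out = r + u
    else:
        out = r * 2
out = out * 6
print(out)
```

r=7, u=0
r >= 7 is True; u != -2 is True
→ out = r + u = 7
out = 7*6 = 42

42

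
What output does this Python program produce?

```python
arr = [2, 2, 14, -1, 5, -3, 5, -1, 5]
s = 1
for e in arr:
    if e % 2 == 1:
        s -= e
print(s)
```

-9

e=2: not odd
e=2: not odd
e=14: not odd
e=-1: odd, s = 1-(-1) = 2
e=5: odd, s = 2-5 = -3
e=-3: odd, s = (-3)-(-3) = 0
e=5: odd, s = 0-5 = -5
e=-1: odd, s = (-5)-(-1) = -4
e=5: odd, s = (-4)-5 = -9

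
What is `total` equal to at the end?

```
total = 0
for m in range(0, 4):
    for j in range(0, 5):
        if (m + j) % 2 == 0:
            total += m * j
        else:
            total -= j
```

8

m=0,j=0: even sum, total = 0+0 = 0
m=0,j=1: odd sum, total = 0-1 = -1
m=0,j=2: even sum, total = (-1)+0 = -1
m=0,j=3: odd sum, total = (-1)-3 = -4
m=0,j=4: even sum, total = (-4)+0 = -4
m=1,j=0: odd sum, total = (-4)-0 = -4
m=1,j=1: even sum, total = (-4)+1 = -3
m=1,j=2: odd sum, total = (-3)-2 = -5
m=1,j=3: even sum, total = (-5)+3 = -2
m=1,j=4: odd sum, total = (-2)-4 = -6
m=2,j=0: even sum, total = (-6)+0 = -6
m=2,j=1: odd sum, total = (-6)-1 = -7
m=2,j=2: even sum, total = (-7)+4 = -3
m=2,j=3: odd sum, total = (-3)-3 = -6
m=2,j=4: even sum, total = (-6)+8 = 2
m=3,j=0: odd sum, total = 2-0 = 2
m=3,j=1: even sum, total = 2+3 = 5
m=3,j=2: odd sum, total = 5-2 = 3
m=3,j=3: even sum, total = 3+9 = 12
m=3,j=4: odd sum, total = 12-4 = 8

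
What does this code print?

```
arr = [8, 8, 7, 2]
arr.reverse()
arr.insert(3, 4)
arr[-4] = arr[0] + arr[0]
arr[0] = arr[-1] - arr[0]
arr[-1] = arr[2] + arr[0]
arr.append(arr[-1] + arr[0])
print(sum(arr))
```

56

reverse → [2, 7, 8, 8]
insert 4 at 3 → [2, 7, 8, 4, 8]
arr[-4] = arr[0]+arr[0] = 2+2 = 4 → [2, 4, 8, 4, 8]
arr[0] = arr[-1]-arr[0] = 8-2 = 6 → [6, 4, 8, 4, 8]
arr[-1] = arr[2]+arr[0] = 8+6 = 14 → [6, 4, 8, 4, 14]
append arr[-1]+arr[0] = 14+6 = 20 → [6, 4, 8, 4, 14, 20]
sum = 56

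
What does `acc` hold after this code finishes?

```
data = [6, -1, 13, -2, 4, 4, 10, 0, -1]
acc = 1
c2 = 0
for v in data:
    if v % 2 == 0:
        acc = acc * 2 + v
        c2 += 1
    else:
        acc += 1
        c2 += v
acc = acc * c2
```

v=6: even, acc = 1*2+6 = 8; c2=1
v=-1: not even, acc = 8+1 = 9; c2=0
v=13: not even, acc = 9+1 = 10; c2=13
v=-2: even, acc = 10*2+(-2) = 18; c2=14
v=4: even, acc = 18*2+4 = 40; c2=15
v=4: even, acc = 40*2+4 = 84; c2=16
v=10: even, acc = 84*2+10 = 178; c2=17
v=0: even, acc = 178*2+0 = 356; c2=18
v=-1: not even, acc = 356+1 = 357; c2=17
acc*c2 = 357*17 = 6069

6069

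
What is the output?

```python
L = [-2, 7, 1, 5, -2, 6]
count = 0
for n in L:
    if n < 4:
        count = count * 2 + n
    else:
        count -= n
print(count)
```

-52

n=-2: <4, count = 0*2+(-2) = -2
n=7: not <4, count = (-2)-7 = -9
n=1: <4, count = (-9)*2+1 = -17
n=5: not <4, count = (-17)-5 = -22
n=-2: <4, count = (-22)*2+(-2) = -46
n=6: not <4, count = (-46)-6 = -52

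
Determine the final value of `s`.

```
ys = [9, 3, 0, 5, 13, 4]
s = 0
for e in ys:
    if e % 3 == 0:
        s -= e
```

-12

e=9: %3==0, s = 0-9 = -9
e=3: %3==0, s = (-9)-3 = -12
e=0: %3==0, s = (-12)-0 = -12
e=5: not %3==0
e=13: not %3==0
e=4: not %3==0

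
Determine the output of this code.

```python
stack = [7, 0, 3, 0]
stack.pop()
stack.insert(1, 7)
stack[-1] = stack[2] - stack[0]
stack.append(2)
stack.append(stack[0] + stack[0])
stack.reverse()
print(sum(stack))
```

pop() removes 0 → [7, 0, 3]
insert 7 at 1 → [7, 7, 0, 3]
stack[-1] = stack[2]-stack[0] = 0-7 = -7 → [7, 7, 0, -7]
append 2 → [7, 7, 0, -7, 2]
append stack[0]+stack[0] = 7+7 = 14 → [7, 7, 0, -7, 2, 14]
reverse → [14, 2, -7, 0, 7, 7]
sum = 23

23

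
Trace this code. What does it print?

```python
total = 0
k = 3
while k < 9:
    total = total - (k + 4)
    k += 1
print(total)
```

k=3: total = 0-7 = -7
k=4: total = (-7)-8 = -15
k=5: total = (-15)-9 = -24
k=6: total = (-24)-10 = -34
k=7: total = (-34)-11 = -45
k=8: total = (-45)-12 = -57

-57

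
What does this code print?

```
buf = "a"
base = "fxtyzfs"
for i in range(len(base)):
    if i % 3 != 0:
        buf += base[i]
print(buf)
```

axtzf

i=0: skip
i=1: add 'x' → 'ax'
i=2: add 't' → 'axt'
i=3: skip
i=4: add 'z' → 'axtz'
i=5: add 'f' → 'axtzf'
i=6: skip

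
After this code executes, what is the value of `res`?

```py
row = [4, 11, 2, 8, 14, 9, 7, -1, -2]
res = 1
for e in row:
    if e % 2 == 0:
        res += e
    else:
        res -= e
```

1

e=4: even, res = 1+4 = 5
e=11: not even, res = 5-11 = -6
e=2: even, res = (-6)+2 = -4
e=8: even, res = (-4)+8 = 4
e=14: even, res = 4+14 = 18
e=9: not even, res = 18-9 = 9
e=7: not even, res = 9-7 = 2
e=-1: not even, res = 2-(-1) = 3
e=-2: even, res = 3+(-2) = 1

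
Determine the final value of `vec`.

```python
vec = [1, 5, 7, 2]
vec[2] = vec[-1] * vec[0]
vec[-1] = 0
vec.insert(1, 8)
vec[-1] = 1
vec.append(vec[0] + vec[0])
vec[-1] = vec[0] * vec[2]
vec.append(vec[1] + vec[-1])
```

vec[2] = vec[-1]*vec[0] = 2*1 = 2 → [1, 5, 2, 2]
vec[-1] = 0 → [1, 5, 2, 0]
insert 8 at 1 → [1, 8, 5, 2, 0]
vec[-1] = 1 → [1, 8, 5, 2, 1]
append vec[0]+vec[0] = 1+1 = 2 → [1, 8, 5, 2, 1, 2]
vec[-1] = vec[0]*vec[2] = 1*5 = 5 → [1, 8, 5, 2, 1, 5]
append vec[1]+vec[-1] = 8+5 = 13 → [1, 8, 5, 2, 1, 5, 13]

[1, 8, 5, 2, 1, 5, 13]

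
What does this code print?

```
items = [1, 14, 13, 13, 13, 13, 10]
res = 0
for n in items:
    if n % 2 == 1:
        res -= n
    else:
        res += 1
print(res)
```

n=1: odd, res = 0-1 = -1
n=14: not odd, res = (-1)+1 = 0
n=13: odd, res = 0-13 = -13
n=13: odd, res = (-13)-13 = -26
n=13: odd, res = (-26)-13 = -39
n=13: odd, res = (-39)-13 = -52
n=10: not odd, res = (-52)+1 = -51

-51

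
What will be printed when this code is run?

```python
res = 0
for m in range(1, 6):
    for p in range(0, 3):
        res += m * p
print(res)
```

m=1,p=0: res = 0+0 = 0
m=1,p=1: res = 0+1 = 1
m=1,p=2: res = 1+2 = 3
m=2,p=0: res = 3+0 = 3
m=2,p=1: res = 3+2 = 5
m=2,p=2: res = 5+4 = 9
m=3,p=0: res = 9+0 = 9
m=3,p=1: res = 9+3 = 12
m=3,p=2: res = 12+6 = 18
m=4,p=0: res = 18+0 = 18
m=4,p=1: res = 18+4 = 22
m=4,p=2: res = 22+8 = 30
m=5,p=0: res = 30+0 = 30
m=5,p=1: res = 30+5 = 35
m=5,p=2: res = 35+10 = 45

45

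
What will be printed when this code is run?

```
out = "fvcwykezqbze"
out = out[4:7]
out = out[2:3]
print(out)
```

e

slice [4:7] → 'yke'
slice [2:3] → 'e'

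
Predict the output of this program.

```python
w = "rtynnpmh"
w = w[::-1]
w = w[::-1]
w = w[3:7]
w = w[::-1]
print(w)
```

mpnn

reverse → 'hmpnnytr'
reverse → 'rtynnpmh'
slice [3:7] → 'nnpm'
reverse → 'mpnn'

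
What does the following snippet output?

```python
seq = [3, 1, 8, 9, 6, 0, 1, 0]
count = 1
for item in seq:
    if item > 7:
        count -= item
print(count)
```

-16

item=3: not >7
item=1: not >7
item=8: >7, count = 1-8 = -7
item=9: >7, count = (-7)-9 = -16
item=6: not >7
item=0: not >7
item=1: not >7
item=0: not >7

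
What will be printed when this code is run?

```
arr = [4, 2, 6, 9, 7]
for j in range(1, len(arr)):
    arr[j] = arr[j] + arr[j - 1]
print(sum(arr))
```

71

j=1: arr[1] = 2+4 = 6 → [4, 6, 6, 9, 7]
j=2: arr[2] = 6+6 = 12 → [4, 6, 12, 9, 7]
j=3: arr[3] = 9+12 = 21 → [4, 6, 12, 21, 7]
j=4: arr[4] = 7+21 = 28 → [4, 6, 12, 21, 28]
sum = 71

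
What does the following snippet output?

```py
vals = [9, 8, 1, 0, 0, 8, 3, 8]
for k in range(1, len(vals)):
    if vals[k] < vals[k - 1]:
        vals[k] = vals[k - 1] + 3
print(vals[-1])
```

30

k=1: 8<9, vals[1] = 9+3 = 12 → [9, 12, 1, 0, 0, 8, 3, 8]
k=2: 1<12, vals[2] = 12+3 = 15 → [9, 12, 15, 0, 0, 8, 3, 8]
k=3: 0<15, vals[3] = 15+3 = 18 → [9, 12, 15, 18, 0, 8, 3, 8]
k=4: 0<18, vals[4] = 18+3 = 21 → [9, 12, 15, 18, 21, 8, 3, 8]
k=5: 8<21, vals[5] = 21+3 = 24 → [9, 12, 15, 18, 21, 24, 3, 8]
k=6: 3<24, vals[6] = 24+3 = 27 → [9, 12, 15, 18, 21, 24, 27, 8]
k=7: 8<27, vals[7] = 27+3 = 30 → [9, 12, 15, 18, 21, 24, 27, 30]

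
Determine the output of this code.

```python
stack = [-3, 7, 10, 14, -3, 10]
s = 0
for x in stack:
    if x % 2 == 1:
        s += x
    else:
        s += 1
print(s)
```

4

x=-3: odd, s = 0+(-3) = -3
x=7: odd, s = (-3)+7 = 4
x=10: not odd, s = 4+1 = 5
x=14: not odd, s = 5+1 = 6
x=-3: odd, s = 6+(-3) = 3
x=10: not odd, s = 3+1 = 4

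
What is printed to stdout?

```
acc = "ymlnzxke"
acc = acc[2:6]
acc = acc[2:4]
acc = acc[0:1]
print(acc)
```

slice [2:6] → 'lnzx'
slice [2:4] → 'zx'
slice [0:1] → 'z'

z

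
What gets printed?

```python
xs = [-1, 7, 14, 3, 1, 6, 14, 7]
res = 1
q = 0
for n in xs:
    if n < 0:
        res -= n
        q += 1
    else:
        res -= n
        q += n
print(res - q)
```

n=-1: <0, res = 1-(-1) = 2; q=1
n=7: not <0, res = 2-7 = -5; q=8
n=14: not <0, res = (-5)-14 = -19; q=22
n=3: not <0, res = (-19)-3 = -22; q=25
n=1: not <0, res = (-22)-1 = -23; q=26
n=6: not <0, res = (-23)-6 = -29; q=32
n=14: not <0, res = (-29)-14 = -43; q=46
n=7: not <0, res = (-43)-7 = -50; q=53
res-q = (-50)-53 = -103

-103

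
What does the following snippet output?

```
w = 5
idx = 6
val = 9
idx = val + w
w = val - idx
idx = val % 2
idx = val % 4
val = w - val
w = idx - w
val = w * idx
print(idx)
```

idx = 9+5 = 14
w = 9-14 = -5
idx = 9%2 = 1
idx = 9%4 = 1
val = (-5)-9 = -14
w = 1-(-5) = 6
val = 6*1 = 6

1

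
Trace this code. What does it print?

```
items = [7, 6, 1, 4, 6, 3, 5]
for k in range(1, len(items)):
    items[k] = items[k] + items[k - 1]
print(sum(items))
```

k=1: items[1] = 6+7 = 13 → [7, 13, 1, 4, 6, 3, 5]
k=2: items[2] = 1+13 = 14 → [7, 13, 14, 4, 6, 3, 5]
k=3: items[3] = 4+14 = 18 → [7, 13, 14, 18, 6, 3, 5]
k=4: items[4] = 6+18 = 24 → [7, 13, 14, 18, 24, 3, 5]
k=5: items[5] = 3+24 = 27 → [7, 13, 14, 18, 24, 27, 5]
k=6: items[6] = 5+27 = 32 → [7, 13, 14, 18, 24, 27, 32]
sum = 135

135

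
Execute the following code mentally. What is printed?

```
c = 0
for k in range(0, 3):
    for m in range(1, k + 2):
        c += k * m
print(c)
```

k=0,m=1: c = 0+0 = 0
k=1,m=1: c = 0+1 = 1
k=1,m=2: c = 1+2 = 3
k=2,m=1: c = 3+2 = 5
k=2,m=2: c = 5+4 = 9
k=2,m=3: c = 9+6 = 15

15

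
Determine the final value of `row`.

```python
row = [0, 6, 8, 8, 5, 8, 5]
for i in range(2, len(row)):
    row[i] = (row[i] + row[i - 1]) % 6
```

i=2: row[2] = (8+6)%6 = 2 → [0, 6, 2, 8, 5, 8, 5]
i=3: row[3] = (8+2)%6 = 4 → [0, 6, 2, 4, 5, 8, 5]
i=4: row[4] = (5+4)%6 = 3 → [0, 6, 2, 4, 3, 8, 5]
i=5: row[5] = (8+3)%6 = 5 → [0, 6, 2, 4, 3, 5, 5]
i=6: row[6] = (5+5)%6 = 4 → [0, 6, 2, 4, 3, 5, 4]

[0, 6, 2, 4, 3, 5, 4]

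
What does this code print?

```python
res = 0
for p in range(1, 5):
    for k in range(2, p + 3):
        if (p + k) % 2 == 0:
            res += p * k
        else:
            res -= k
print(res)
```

p=1,k=2: odd sum, res = 0-2 = -2
p=1,k=3: even sum, res = (-2)+3 = 1
p=2,k=2: even sum, res = 1+4 = 5
p=2,k=3: odd sum, res = 5-3 = 2
p=2,k=4: even sum, res = 2+8 = 10
p=3,k=2: odd sum, res = 10-2 = 8
p=3,k=3: even sum, res = 8+9 = 17
p=3,k=4: odd sum, res = 17-4 = 13
p=3,k=5: even sum, res = 13+15 = 28
p=4,k=2: even sum, res = 28+8 = 36
p=4,k=3: odd sum, res = 36-3 = 33
p=4,k=4: even sum, res = 33+16 = 49
p=4,k=5: odd sum, res = 49-5 = 44
p=4,k=6: even sum, res = 44+24 = 68

68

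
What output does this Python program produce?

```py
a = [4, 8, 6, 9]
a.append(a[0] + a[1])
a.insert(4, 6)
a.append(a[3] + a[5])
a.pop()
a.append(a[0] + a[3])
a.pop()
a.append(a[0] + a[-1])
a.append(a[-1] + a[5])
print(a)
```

[4, 8, 6, 9, 6, 12, 16, 28]

append a[0]+a[1] = 4+8 = 12 → [4, 8, 6, 9, 12]
insert 6 at 4 → [4, 8, 6, 9, 6, 12]
append a[3]+a[5] = 9+12 = 21 → [4, 8, 6, 9, 6, 12, 21]
pop() removes 21 → [4, 8, 6, 9, 6, 12]
append a[0]+a[3] = 4+9 = 13 → [4, 8, 6, 9, 6, 12, 13]
pop() removes 13 → [4, 8, 6, 9, 6, 12]
append a[0]+a[-1] = 4+12 = 16 → [4, 8, 6, 9, 6, 12, 16]
append a[-1]+a[5] = 16+12 = 28 → [4, 8, 6, 9, 6, 12, 16, 28]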